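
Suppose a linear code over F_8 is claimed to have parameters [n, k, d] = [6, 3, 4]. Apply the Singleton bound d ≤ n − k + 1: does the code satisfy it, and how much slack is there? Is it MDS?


Singleton RHS = n − k + 1 = 4, slack = 0, bound satisfied, MDS.

Singleton bound: d ≤ n − k + 1.
Here n = 6, k = 3, so n − k + 1 = 4.
Given d = 4, check d ≤ 4: YES.
Slack = (n − k + 1) − d = 0.
The code is MDS (slack = 0).
Description: the claimed parameters are [6, 3, 4]_8; such a code would be MDS (meets Singleton bound).


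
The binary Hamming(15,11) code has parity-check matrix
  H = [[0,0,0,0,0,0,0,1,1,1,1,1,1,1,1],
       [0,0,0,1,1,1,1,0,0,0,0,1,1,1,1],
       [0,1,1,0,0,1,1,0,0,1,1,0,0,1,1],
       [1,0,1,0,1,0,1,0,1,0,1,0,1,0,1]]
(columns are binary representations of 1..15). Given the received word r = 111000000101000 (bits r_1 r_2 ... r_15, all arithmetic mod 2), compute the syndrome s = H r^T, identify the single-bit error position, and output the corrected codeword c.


s = (0, 1, 1, 0)^T, error position = 6, corrected codeword c = 111001000101000

Compute s = H r^T mod 2 one row at a time:
  s_1 = 0 + 0 + 1 + 0 + 1 + 0 + 0 + 0 = 2 ≡ 0 (mod 2).
  s_2 = 0 + 0 + 0 + 0 + 1 + 0 + 0 + 0 = 1 ≡ 1 (mod 2).
  s_3 = 1 + 1 + 0 + 0 + 1 + 0 + 0 + 0 = 3 ≡ 1 (mod 2).
  s_4 = 1 + 1 + 0 + 0 + 0 + 0 + 0 + 0 = 2 ≡ 0 (mod 2).
s = (0, 1, 1, 0)^T — this equals column 6 of H (binary 0110), so error is at position 6.
Correct: flip bit 6 of r = 111000000101000 to get c = 111001000101000.


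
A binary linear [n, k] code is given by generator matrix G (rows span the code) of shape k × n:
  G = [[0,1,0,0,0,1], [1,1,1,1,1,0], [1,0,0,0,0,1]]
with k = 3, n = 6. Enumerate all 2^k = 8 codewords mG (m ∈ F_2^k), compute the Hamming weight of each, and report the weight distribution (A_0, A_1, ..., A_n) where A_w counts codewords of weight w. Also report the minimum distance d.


Weight distribution: A_0 = 1, A_2 = 3, A_3 = 1, A_5 = 3. Minimum distance d = 2.

Enumerate all 2^3 = 8 messages m ∈ F_2^3.
For each, compute codeword c = mG in F_2^6, then tally its weight.
  m = 000 → c = 000000, weight = 0.
  m = 100 → c = 010001, weight = 2.
  m = 010 → c = 111110, weight = 5.
  m = 110 → c = 101111, weight = 5.
  m = 001 → c = 100001, weight = 2.
  m = 101 → c = 110000, weight = 2.
  m = 011 → c = 011111, weight = 5.
  m = 111 → c = 001110, weight = 3.
Tally weights:
  weight 0: 1 codewords.
  weight 2: 3 codewords.
  weight 3: 1 codewords.
  weight 5: 3 codewords.
Minimum distance d = smallest w > 0 with A_w > 0 = 2.
Sanity: Σ A_w = 8 = 2^3 = 8 ✓.


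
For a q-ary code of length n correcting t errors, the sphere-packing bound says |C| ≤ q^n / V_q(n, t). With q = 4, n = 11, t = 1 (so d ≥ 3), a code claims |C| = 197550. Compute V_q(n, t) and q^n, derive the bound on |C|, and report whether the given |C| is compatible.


V_q(n, t) = 34, q^n = 4194304, Hamming bound = 123361, |C| = 197550 > bound (violated).

Step 1: Compute V_q(n, t) = Σ_{j=0}^1 C(n, j) (q−1)^j.
  j = 0: C(11,0)·(3)^0 = 1·1 = 1.
  j = 1: C(11,1)·(3)^1 = 11·3 = 33.
  V_q(n, t) = 1 + 33 = 34.
Step 2: q^n = 4^11 = 4194304.
Step 3: Hamming bound ⌊q^n / V_q(n,t)⌋ = ⌊4194304/34⌋ = 123361.
Step 4: Compare |C| = 197550 to 123361: violated.
The claimed |C| lies above the Hamming bound, so no 4-ary code of length 11 with d ≥ 3 can have 197550 codewords.


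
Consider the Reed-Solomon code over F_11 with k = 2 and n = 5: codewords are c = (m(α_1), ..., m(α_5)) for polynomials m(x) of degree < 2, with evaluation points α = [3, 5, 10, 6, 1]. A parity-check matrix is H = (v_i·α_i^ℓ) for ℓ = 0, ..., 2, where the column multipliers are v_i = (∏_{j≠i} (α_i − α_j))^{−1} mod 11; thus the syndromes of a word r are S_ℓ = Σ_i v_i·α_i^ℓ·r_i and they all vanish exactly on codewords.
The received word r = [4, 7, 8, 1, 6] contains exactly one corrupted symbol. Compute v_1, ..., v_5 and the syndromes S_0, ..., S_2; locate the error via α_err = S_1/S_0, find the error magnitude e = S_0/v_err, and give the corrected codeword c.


S = (7, 2, 10), error at position 2, error magnitude e = 5, c = [4, 2, 8, 1, 6].

Step 1: column multipliers v_i = (∏_{j≠i}(α_i − α_j))^{−1} mod 11.
  i = 1 (α = 3): (3−5)(3−10)(3−6)(3−1) = (−2)·(−7)·(−3)·2 = −84 ≡ 4, so v_1 = 4^{−1} = 3 (mod 11).
  i = 2 (α = 5): (5−3)(5−10)(5−6)(5−1) = 2·(−5)·(−1)·4 = 40 ≡ 7, so v_2 = 7^{−1} = 8 (mod 11).
  i = 3 (α = 10): (10−3)(10−5)(10−6)(10−1) = 7·5·4·9 = 1260 ≡ 6, so v_3 = 6^{−1} = 2 (mod 11).
  i = 4 (α = 6): (6−3)(6−5)(6−10)(6−1) = 3·1·(−4)·5 = −60 ≡ 6, so v_4 = 6^{−1} = 2 (mod 11).
  i = 5 (α = 1): (1−3)(1−5)(1−10)(1−6) = (−2)·(−4)·(−9)·(−5) = 360 ≡ 8, so v_5 = 8^{−1} = 7 (mod 11).
  v = [3, 8, 2, 2, 7].
Step 2: syndromes of r = [4, 7, 8, 1, 6] (all sums mod 11).
  S_0 = Σ v_i r_i = 3·4 + 8·7 + 2·8 + 2·1 + 7·6 = 128 ≡ 7.
  S_1 = Σ v_i α_i r_i = 3·3·4 + 8·5·7 + 2·10·8 + 2·6·1 + 7·1·6 = 530 ≡ 2.
  α_i^2 mod 11 = [9, 3, 1, 3, 1].
  S_2 = Σ v_i α_i^2 r_i = 3·9·4 + 8·3·7 + 2·1·8 + 2·3·1 + 7·1·6 = 340 ≡ 10.
  S = (7, 2, 10) ≠ 0, so r is not a codeword (an error is present).
Step 3: locate the error. For a single error e at position i, S_ℓ = v_i·e·α_i^ℓ, so α_err = S_1/S_0.
  S_0^{−1} = 7^{−1} = 8 (mod 11), so α_err = 2·8 = 16 ≡ 5 = α_2. Error position i = 2.
  Consistency check: S_2/S_1 = 10·6 = 60 ≡ 5 = α_err ✓ (single-error assumption holds).
Step 4: error magnitude e = S_0/v_2 = S_0·∏_{j≠2}(α_2 − α_j) = 7·7 = 49 ≡ 5 (mod 11).
Step 5: correct position 2: c_2 = r_2 − e = 7 − 5 ≡ 2 (mod 11). Hence c = [4, 2, 8, 1, 6].
  Check: interpolating c through the α_i gives m(x) = 7 + 10·x (degree < 2) with m(α_i) = c_i for every i, so c is indeed a codeword.


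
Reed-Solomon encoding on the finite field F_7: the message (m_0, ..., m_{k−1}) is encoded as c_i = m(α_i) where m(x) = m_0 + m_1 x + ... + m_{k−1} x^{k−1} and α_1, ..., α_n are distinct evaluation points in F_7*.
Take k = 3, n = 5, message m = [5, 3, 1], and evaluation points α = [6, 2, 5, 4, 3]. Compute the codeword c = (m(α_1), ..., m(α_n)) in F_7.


c = [3, 1, 3, 5, 2]

Message polynomial: m(x) = 5 + 3·x + 1·x^2 (mod 7).
For each evaluation point α_i, compute m(α_i) mod 7:
  α_1 = 6: Horner steps 1 → 2 → 3, so m(6) = 3.
  α_2 = 2: Horner steps 1 → 5 → 1, so m(2) = 1.
  α_3 = 5: Horner steps 1 → 1 → 3, so m(5) = 3.
  α_4 = 4: Horner steps 1 → 0 → 5, so m(4) = 5.
  α_5 = 3: Horner steps 1 → 6 → 2, so m(3) = 2.
Codeword c = [3, 1, 3, 5, 2] ∈ F_7^5.


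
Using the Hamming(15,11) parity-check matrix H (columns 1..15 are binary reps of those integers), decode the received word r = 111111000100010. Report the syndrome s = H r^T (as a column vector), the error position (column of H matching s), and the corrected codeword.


s = (0, 0, 1, 1)^T, error position = 3, corrected codeword c = 110111000100010

Compute s = H r^T mod 2 one row at a time:
  s_1 = 0 + 0 + 1 + 0 + 0 + 0 + 1 + 0 = 2 ≡ 0 (mod 2).
  s_2 = 1 + 1 + 1 + 0 + 0 + 0 + 1 + 0 = 4 ≡ 0 (mod 2).
  s_3 = 1 + 1 + 1 + 0 + 1 + 0 + 1 + 0 = 5 ≡ 1 (mod 2).
  s_4 = 1 + 1 + 1 + 0 + 0 + 0 + 0 + 0 = 3 ≡ 1 (mod 2).
s = (0, 0, 1, 1)^T — this equals column 3 of H (binary 0011), so error is at position 3.
Correct: flip bit 3 of r = 111111000100010 to get c = 110111000100010.


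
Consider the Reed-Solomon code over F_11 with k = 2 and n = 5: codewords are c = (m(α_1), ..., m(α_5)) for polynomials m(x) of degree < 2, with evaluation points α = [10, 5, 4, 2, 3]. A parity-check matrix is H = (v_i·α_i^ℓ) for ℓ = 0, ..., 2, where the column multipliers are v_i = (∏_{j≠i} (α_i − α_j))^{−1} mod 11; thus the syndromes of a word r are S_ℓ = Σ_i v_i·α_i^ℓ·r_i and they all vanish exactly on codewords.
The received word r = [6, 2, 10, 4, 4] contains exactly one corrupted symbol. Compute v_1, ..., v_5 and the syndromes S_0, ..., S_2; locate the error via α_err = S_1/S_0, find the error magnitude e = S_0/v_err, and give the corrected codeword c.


S = (1, 3, 9), error at position 5, error magnitude e = 8, c = [6, 2, 10, 4, 7].

Step 1: column multipliers v_i = (∏_{j≠i}(α_i − α_j))^{−1} mod 11.
  i = 1 (α = 10): (10−5)(10−4)(10−2)(10−3) = 5·6·8·7 = 1680 ≡ 8, so v_1 = 8^{−1} = 7 (mod 11).
  i = 2 (α = 5): (5−10)(5−4)(5−2)(5−3) = (−5)·1·3·2 = −30 ≡ 3, so v_2 = 3^{−1} = 4 (mod 11).
  i = 3 (α = 4): (4−10)(4−5)(4−2)(4−3) = (−6)·(−1)·2·1 = 12 ≡ 1, so v_3 = 1^{−1} = 1 (mod 11).
  i = 4 (α = 2): (2−10)(2−5)(2−4)(2−3) = (−8)·(−3)·(−2)·(−1) = 48 ≡ 4, so v_4 = 4^{−1} = 3 (mod 11).
  i = 5 (α = 3): (3−10)(3−5)(3−4)(3−2) = (−7)·(−2)·(−1)·1 = −14 ≡ 8, so v_5 = 8^{−1} = 7 (mod 11).
  v = [7, 4, 1, 3, 7].
Step 2: syndromes of r = [6, 2, 10, 4, 4] (all sums mod 11).
  S_0 = Σ v_i r_i = 7·6 + 4·2 + 1·10 + 3·4 + 7·4 = 100 ≡ 1.
  S_1 = Σ v_i α_i r_i = 7·10·6 + 4·5·2 + 1·4·10 + 3·2·4 + 7·3·4 = 608 ≡ 3.
  α_i^2 mod 11 = [1, 3, 5, 4, 9].
  S_2 = Σ v_i α_i^2 r_i = 7·1·6 + 4·3·2 + 1·5·10 + 3·4·4 + 7·9·4 = 416 ≡ 9.
  S = (1, 3, 9) ≠ 0, so r is not a codeword (an error is present).
Step 3: locate the error. For a single error e at position i, S_ℓ = v_i·e·α_i^ℓ, so α_err = S_1/S_0.
  S_0^{−1} = 1^{−1} = 1 (mod 11), so α_err = 3·1 = 3 ≡ 3 = α_5. Error position i = 5.
  Consistency check: S_2/S_1 = 9·4 = 36 ≡ 3 = α_err ✓ (single-error assumption holds).
Step 4: error magnitude e = S_0/v_5 = S_0·∏_{j≠5}(α_5 − α_j) = 1·8 = 8 ≡ 8 (mod 11).
Step 5: correct position 5: c_5 = r_5 − e = 4 − 8 ≡ 7 (mod 11). Hence c = [6, 2, 10, 4, 7].
  Check: interpolating c through the α_i gives m(x) = 9 + 3·x (degree < 2) with m(α_i) = c_i for every i, so c is indeed a codeword.


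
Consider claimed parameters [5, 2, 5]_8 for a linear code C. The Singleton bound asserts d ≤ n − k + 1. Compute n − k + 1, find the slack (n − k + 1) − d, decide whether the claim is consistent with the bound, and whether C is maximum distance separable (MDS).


Singleton RHS = n − k + 1 = 4, slack = -1, bound violated (no such code; not MDS).

Singleton bound: d ≤ n − k + 1.
Here n = 5, k = 2, so n − k + 1 = 4.
Given d = 5, check d ≤ 4: NO.
Slack = (n − k + 1) − d = -1.
The slack is negative: d = 5 exceeds n − k + 1 = 4 by 1, so the Singleton bound is violated and no linear [5, 2, 5]_8 code can exist. In particular it is not MDS (MDS requires d = n − k + 1 exactly).
Description: the claimed parameters are [5, 2, 5]_8; such a code would be impossible (violates the Singleton bound).


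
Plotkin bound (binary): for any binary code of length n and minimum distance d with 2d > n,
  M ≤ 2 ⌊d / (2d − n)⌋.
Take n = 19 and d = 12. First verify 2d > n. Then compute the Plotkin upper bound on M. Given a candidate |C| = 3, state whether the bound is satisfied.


Plotkin bound M ≤ 4; given |C| = 3 ≤ bound (satisfied).

Check applicability: 2d = 24, n = 19.
2d − n = 5 > 0, so Plotkin applies.
Compute d/(2d−n) = 12/5 ≈ 2.4000.
⌊d/(2d−n)⌋ = 2.
Plotkin bound: M ≤ 2·2 = 4.
Given |C| = 3, check: satisfied.
This |C| is below the Plotkin bound.


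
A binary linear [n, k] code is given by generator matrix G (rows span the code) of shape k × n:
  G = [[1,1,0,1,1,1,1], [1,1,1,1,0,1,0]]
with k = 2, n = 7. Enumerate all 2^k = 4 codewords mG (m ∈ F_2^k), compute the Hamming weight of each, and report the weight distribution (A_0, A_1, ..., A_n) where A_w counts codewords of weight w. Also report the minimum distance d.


Weight distribution: A_0 = 1, A_3 = 1, A_5 = 1, A_6 = 1. Minimum distance d = 3.

Enumerate all 2^2 = 4 messages m ∈ F_2^2.
For each, compute codeword c = mG in F_2^7, then tally its weight.
  m = 00 → c = 0000000, weight = 0.
  m = 10 → c = 1101111, weight = 6.
  m = 01 → c = 1111010, weight = 5.
  m = 11 → c = 0010101, weight = 3.
Tally weights:
  weight 0: 1 codewords.
  weight 3: 1 codewords.
  weight 5: 1 codewords.
  weight 6: 1 codewords.
Minimum distance d = smallest w > 0 with A_w > 0 = 3.
Sanity: Σ A_w = 4 = 2^2 = 4 ✓.


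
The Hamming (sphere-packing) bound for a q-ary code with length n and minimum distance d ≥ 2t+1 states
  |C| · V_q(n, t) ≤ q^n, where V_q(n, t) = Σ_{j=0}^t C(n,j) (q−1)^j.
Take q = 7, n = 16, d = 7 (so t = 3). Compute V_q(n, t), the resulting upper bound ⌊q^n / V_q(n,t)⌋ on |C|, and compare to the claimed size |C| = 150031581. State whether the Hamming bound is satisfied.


V_q(n, t) = 125377, q^n = 33232930569601, Hamming bound = 265064011, |C| = 150031581 ≤ bound (satisfied).

Step 1: Compute V_q(n, t) = Σ_{j=0}^3 C(n, j) (q−1)^j.
  j = 0: C(16,0)·(6)^0 = 1·1 = 1.
  j = 1: C(16,1)·(6)^1 = 16·6 = 96.
  j = 2: C(16,2)·(6)^2 = 120·36 = 4320.
  j = 3: C(16,3)·(6)^3 = 560·216 = 120960.
  V_q(n, t) = 1 + 96 + 4320 + 120960 = 125377.
Step 2: q^n = 7^16 = 33232930569601.
Step 3: Hamming bound ⌊q^n / V_q(n,t)⌋ = ⌊33232930569601/125377⌋ = 265064011.
Step 4: Compare |C| = 150031581 to 265064011: satisfied.
The claimed |C| lies below the Hamming bound.


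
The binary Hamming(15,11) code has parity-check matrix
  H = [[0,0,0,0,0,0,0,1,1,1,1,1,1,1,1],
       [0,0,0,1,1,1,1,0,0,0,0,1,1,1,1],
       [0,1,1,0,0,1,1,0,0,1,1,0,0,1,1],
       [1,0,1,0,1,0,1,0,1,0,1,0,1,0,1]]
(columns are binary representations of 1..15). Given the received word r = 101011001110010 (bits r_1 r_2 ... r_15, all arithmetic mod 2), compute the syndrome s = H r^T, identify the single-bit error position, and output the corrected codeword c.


s = (0, 1, 1, 1)^T, error position = 7, corrected codeword c = 101011101110010

Compute s = H r^T mod 2 one row at a time:
  s_1 = 0 + 1 + 1 + 1 + 0 + 0 + 1 + 0 = 4 ≡ 0 (mod 2).
  s_2 = 0 + 1 + 1 + 0 + 0 + 0 + 1 + 0 = 3 ≡ 1 (mod 2).
  s_3 = 0 + 1 + 1 + 0 + 1 + 1 + 1 + 0 = 5 ≡ 1 (mod 2).
  s_4 = 1 + 1 + 1 + 0 + 1 + 1 + 0 + 0 = 5 ≡ 1 (mod 2).
s = (0, 1, 1, 1)^T — this equals column 7 of H (binary 0111), so error is at position 7.
Correct: flip bit 7 of r = 101011001110010 to get c = 101011101110010.


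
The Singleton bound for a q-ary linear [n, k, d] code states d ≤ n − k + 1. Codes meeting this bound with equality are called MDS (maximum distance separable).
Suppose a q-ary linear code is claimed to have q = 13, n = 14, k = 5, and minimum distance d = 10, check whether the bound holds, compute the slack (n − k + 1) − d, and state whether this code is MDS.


Singleton RHS = n − k + 1 = 10, slack = 0, bound satisfied, MDS.

Singleton bound: d ≤ n − k + 1.
Here n = 14, k = 5, so n − k + 1 = 10.
Given d = 10, check d ≤ 10: YES.
Slack = (n − k + 1) − d = 0.
The code is MDS (slack = 0).
Description: the claimed parameters are [14, 5, 10]_13; such a code would be MDS (meets Singleton bound).


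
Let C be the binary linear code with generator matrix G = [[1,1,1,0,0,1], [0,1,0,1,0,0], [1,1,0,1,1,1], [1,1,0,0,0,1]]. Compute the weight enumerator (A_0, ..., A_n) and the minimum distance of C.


Weight distribution: A_0 = 1, A_1 = 1, A_2 = 3, A_3 = 6, A_4 = 3, A_5 = 1, A_6 = 1. Minimum distance d = 1.

Enumerate all 2^4 = 16 messages m ∈ F_2^4.
For each, compute codeword c = mG in F_2^6, then tally its weight.
  m = 0000 → c = 000000, weight = 0.
  m = 1000 → c = 111001, weight = 4.
  m = 0100 → c = 010100, weight = 2.
  m = 1100 → c = 101101, weight = 4.
  m = 0010 → c = 110111, weight = 5.
  m = 1010 → c = 001110, weight = 3.
  m = 0110 → c = 100011, weight = 3.
  m = 1110 → c = 011010, weight = 3.
  m = 0001 → c = 110001, weight = 3.
  m = 1001 → c = 001000, weight = 1.
  m = 0101 → c = 100101, weight = 3.
  m = 1101 → c = 011100, weight = 3.
  m = 0011 → c = 000110, weight = 2.
  m = 1011 → c = 111111, weight = 6.
  m = 0111 → c = 010010, weight = 2.
  m = 1111 → c = 101011, weight = 4.
Tally weights:
  weight 0: 1 codewords.
  weight 1: 1 codewords.
  weight 2: 3 codewords.
  weight 3: 6 codewords.
  weight 4: 3 codewords.
  weight 5: 1 codewords.
  weight 6: 1 codewords.
Minimum distance d = smallest w > 0 with A_w > 0 = 1.
Sanity: Σ A_w = 16 = 2^4 = 16 ✓.


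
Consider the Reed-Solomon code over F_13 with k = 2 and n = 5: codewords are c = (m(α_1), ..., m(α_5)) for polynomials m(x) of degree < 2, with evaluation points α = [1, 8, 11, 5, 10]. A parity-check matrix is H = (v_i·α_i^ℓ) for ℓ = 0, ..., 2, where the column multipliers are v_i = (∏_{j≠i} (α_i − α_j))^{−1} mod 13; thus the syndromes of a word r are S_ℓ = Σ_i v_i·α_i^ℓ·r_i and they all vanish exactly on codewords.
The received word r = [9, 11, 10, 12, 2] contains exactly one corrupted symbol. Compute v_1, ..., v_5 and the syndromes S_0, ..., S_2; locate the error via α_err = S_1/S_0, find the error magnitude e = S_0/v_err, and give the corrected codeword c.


S = (9, 12, 3), error at position 5, error magnitude e = 9, c = [9, 11, 10, 12, 6].

Step 1: column multipliers v_i = (∏_{j≠i}(α_i − α_j))^{−1} mod 13.
  i = 1 (α = 1): (1−8)(1−11)(1−5)(1−10) = (−7)·(−10)·(−4)·(−9) = 2520 ≡ 11, so v_1 = 11^{−1} = 6 (mod 13).
  i = 2 (α = 8): (8−1)(8−11)(8−5)(8−10) = 7·(−3)·3·(−2) = 126 ≡ 9, so v_2 = 9^{−1} = 3 (mod 13).
  i = 3 (α = 11): (11−1)(11−8)(11−5)(11−10) = 10·3·6·1 = 180 ≡ 11, so v_3 = 11^{−1} = 6 (mod 13).
  i = 4 (α = 5): (5−1)(5−8)(5−11)(5−10) = 4·(−3)·(−6)·(−5) = −360 ≡ 4, so v_4 = 4^{−1} = 10 (mod 13).
  i = 5 (α = 10): (10−1)(10−8)(10−11)(10−5) = 9·2·(−1)·5 = −90 ≡ 1, so v_5 = 1^{−1} = 1 (mod 13).
  v = [6, 3, 6, 10, 1].
Step 2: syndromes of r = [9, 11, 10, 12, 2] (all sums mod 13).
  S_0 = Σ v_i r_i = 6·9 + 3·11 + 6·10 + 10·12 + 1·2 = 269 ≡ 9.
  S_1 = Σ v_i α_i r_i = 6·1·9 + 3·8·11 + 6·11·10 + 10·5·12 + 1·10·2 = 1598 ≡ 12.
  α_i^2 mod 13 = [1, 12, 4, 12, 9].
  S_2 = Σ v_i α_i^2 r_i = 6·1·9 + 3·12·11 + 6·4·10 + 10·12·12 + 1·9·2 = 2148 ≡ 3.
  S = (9, 12, 3) ≠ 0, so r is not a codeword (an error is present).
Step 3: locate the error. For a single error e at position i, S_ℓ = v_i·e·α_i^ℓ, so α_err = S_1/S_0.
  S_0^{−1} = 9^{−1} = 3 (mod 13), so α_err = 12·3 = 36 ≡ 10 = α_5. Error position i = 5.
  Consistency check: S_2/S_1 = 3·12 = 36 ≡ 10 = α_err ✓ (single-error assumption holds).
Step 4: error magnitude e = S_0/v_5 = S_0·∏_{j≠5}(α_5 − α_j) = 9·1 = 9 ≡ 9 (mod 13).
Step 5: correct position 5: c_5 = r_5 − e = 2 − 9 ≡ 6 (mod 13). Hence c = [9, 11, 10, 12, 6].
  Check: interpolating c through the α_i gives m(x) = 5 + 4·x (degree < 2) with m(α_i) = c_i for every i, so c is indeed a codeword.


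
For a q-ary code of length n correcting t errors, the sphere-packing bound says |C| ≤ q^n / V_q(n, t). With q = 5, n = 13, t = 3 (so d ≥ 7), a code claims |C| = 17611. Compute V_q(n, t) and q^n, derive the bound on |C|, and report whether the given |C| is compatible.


V_q(n, t) = 19605, q^n = 1220703125, Hamming bound = 62264, |C| = 17611 ≤ bound (satisfied).

Step 1: Compute V_q(n, t) = Σ_{j=0}^3 C(n, j) (q−1)^j.
  j = 0: C(13,0)·(4)^0 = 1·1 = 1.
  j = 1: C(13,1)·(4)^1 = 13·4 = 52.
  j = 2: C(13,2)·(4)^2 = 78·16 = 1248.
  j = 3: C(13,3)·(4)^3 = 286·64 = 18304.
  V_q(n, t) = 1 + 52 + 1248 + 18304 = 19605.
Step 2: q^n = 5^13 = 1220703125.
Step 3: Hamming bound ⌊q^n / V_q(n,t)⌋ = ⌊1220703125/19605⌋ = 62264.
Step 4: Compare |C| = 17611 to 62264: satisfied.
The claimed |C| lies below the Hamming bound.


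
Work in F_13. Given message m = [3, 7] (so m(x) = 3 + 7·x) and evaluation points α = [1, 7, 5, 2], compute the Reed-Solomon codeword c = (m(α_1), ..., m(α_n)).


c = [10, 0, 12, 4]

Message polynomial: m(x) = 3 + 7·x (mod 13).
For each evaluation point α_i, compute m(α_i) mod 13:
  α_1 = 1: Horner steps 7 → 10, so m(1) = 10.
  α_2 = 7: Horner steps 7 → 0, so m(7) = 0.
  α_3 = 5: Horner steps 7 → 12, so m(5) = 12.
  α_4 = 2: Horner steps 7 → 4, so m(2) = 4.
Codeword c = [10, 0, 12, 4] ∈ F_13^4.


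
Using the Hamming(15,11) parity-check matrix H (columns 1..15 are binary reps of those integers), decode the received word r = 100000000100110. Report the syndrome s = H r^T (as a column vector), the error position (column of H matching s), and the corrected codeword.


s = (1, 0, 0, 0)^T, error position = 8, corrected codeword c = 100000010100110

Compute s = H r^T mod 2 one row at a time:
  s_1 = 0 + 0 + 1 + 0 + 0 + 1 + 1 + 0 = 3 ≡ 1 (mod 2).
  s_2 = 0 + 0 + 0 + 0 + 0 + 1 + 1 + 0 = 2 ≡ 0 (mod 2).
  s_3 = 0 + 0 + 0 + 0 + 1 + 0 + 1 + 0 = 2 ≡ 0 (mod 2).
  s_4 = 1 + 0 + 0 + 0 + 0 + 0 + 1 + 0 = 2 ≡ 0 (mod 2).
s = (1, 0, 0, 0)^T — this equals column 8 of H (binary 1000), so error is at position 8.
Correct: flip bit 8 of r = 100000000100110 to get c = 100000010100110.


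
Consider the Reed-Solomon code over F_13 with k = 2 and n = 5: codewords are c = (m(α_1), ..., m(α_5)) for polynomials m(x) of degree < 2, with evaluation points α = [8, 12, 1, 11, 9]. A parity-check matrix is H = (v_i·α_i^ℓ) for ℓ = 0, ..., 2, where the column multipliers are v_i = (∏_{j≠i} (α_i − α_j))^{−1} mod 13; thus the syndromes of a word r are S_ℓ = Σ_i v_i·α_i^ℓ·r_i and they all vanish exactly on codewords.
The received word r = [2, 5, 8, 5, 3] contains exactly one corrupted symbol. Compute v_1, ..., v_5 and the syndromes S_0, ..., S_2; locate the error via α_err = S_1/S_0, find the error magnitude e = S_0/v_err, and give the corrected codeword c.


S = (6, 7, 6), error at position 2, error magnitude e = 12, c = [2, 6, 8, 5, 3].

Step 1: column multipliers v_i = (∏_{j≠i}(α_i − α_j))^{−1} mod 13.
  i = 1 (α = 8): (8−12)(8−1)(8−11)(8−9) = (−4)·7·(−3)·(−1) = −84 ≡ 7, so v_1 = 7^{−1} = 2 (mod 13).
  i = 2 (α = 12): (12−8)(12−1)(12−11)(12−9) = 4·11·1·3 = 132 ≡ 2, so v_2 = 2^{−1} = 7 (mod 13).
  i = 3 (α = 1): (1−8)(1−12)(1−11)(1−9) = (−7)·(−11)·(−10)·(−8) = 6160 ≡ 11, so v_3 = 11^{−1} = 6 (mod 13).
  i = 4 (α = 11): (11−8)(11−12)(11−1)(11−9) = 3·(−1)·10·2 = −60 ≡ 5, so v_4 = 5^{−1} = 8 (mod 13).
  i = 5 (α = 9): (9−8)(9−12)(9−1)(9−11) = 1·(−3)·8·(−2) = 48 ≡ 9, so v_5 = 9^{−1} = 3 (mod 13).
  v = [2, 7, 6, 8, 3].
Step 2: syndromes of r = [2, 5, 8, 5, 3] (all sums mod 13).
  S_0 = Σ v_i r_i = 2·2 + 7·5 + 6·8 + 8·5 + 3·3 = 136 ≡ 6.
  S_1 = Σ v_i α_i r_i = 2·8·2 + 7·12·5 + 6·1·8 + 8·11·5 + 3·9·3 = 1021 ≡ 7.
  α_i^2 mod 13 = [12, 1, 1, 4, 3].
  S_2 = Σ v_i α_i^2 r_i = 2·12·2 + 7·1·5 + 6·1·8 + 8·4·5 + 3·3·3 = 318 ≡ 6.
  S = (6, 7, 6) ≠ 0, so r is not a codeword (an error is present).
Step 3: locate the error. For a single error e at position i, S_ℓ = v_i·e·α_i^ℓ, so α_err = S_1/S_0.
  S_0^{−1} = 6^{−1} = 11 (mod 13), so α_err = 7·11 = 77 ≡ 12 = α_2. Error position i = 2.
  Consistency check: S_2/S_1 = 6·2 = 12 ≡ 12 = α_err ✓ (single-error assumption holds).
Step 4: error magnitude e = S_0/v_2 = S_0·∏_{j≠2}(α_2 − α_j) = 6·2 = 12 ≡ 12 (mod 13).
Step 5: correct position 2: c_2 = r_2 − e = 5 − 12 ≡ 6 (mod 13). Hence c = [2, 6, 8, 5, 3].
  Check: interpolating c through the α_i gives m(x) = 7 + 1·x (degree < 2) with m(α_i) = c_i for every i, so c is indeed a codeword.


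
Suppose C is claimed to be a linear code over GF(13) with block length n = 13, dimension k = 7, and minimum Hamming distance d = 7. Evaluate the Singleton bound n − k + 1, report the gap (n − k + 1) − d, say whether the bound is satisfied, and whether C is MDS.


Singleton RHS = n − k + 1 = 7, slack = 0, bound satisfied, MDS.

Singleton bound: d ≤ n − k + 1.
Here n = 13, k = 7, so n − k + 1 = 7.
Given d = 7, check d ≤ 7: YES.
Slack = (n − k + 1) − d = 0.
The code is MDS (slack = 0).
Description: the claimed parameters are [13, 7, 7]_13; such a code would be MDS (meets Singleton bound).


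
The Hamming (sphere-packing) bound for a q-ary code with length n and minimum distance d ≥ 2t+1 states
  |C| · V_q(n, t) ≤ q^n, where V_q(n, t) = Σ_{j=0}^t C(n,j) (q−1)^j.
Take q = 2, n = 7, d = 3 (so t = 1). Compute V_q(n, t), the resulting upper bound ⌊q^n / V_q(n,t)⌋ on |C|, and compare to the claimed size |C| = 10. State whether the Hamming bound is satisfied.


V_q(n, t) = 8, q^n = 128, Hamming bound = 16, |C| = 10 ≤ bound (satisfied).

Step 1: Compute V_q(n, t) = Σ_{j=0}^1 C(n, j) (q−1)^j.
  j = 0: C(7,0)·(1)^0 = 1·1 = 1.
  j = 1: C(7,1)·(1)^1 = 7·1 = 7.
  V_q(n, t) = 1 + 7 = 8.
Step 2: q^n = 2^7 = 128.
Step 3: Hamming bound ⌊q^n / V_q(n,t)⌋ = ⌊128/8⌋ = 16.
Step 4: Compare |C| = 10 to 16: satisfied.
The claimed |C| lies below the Hamming bound.


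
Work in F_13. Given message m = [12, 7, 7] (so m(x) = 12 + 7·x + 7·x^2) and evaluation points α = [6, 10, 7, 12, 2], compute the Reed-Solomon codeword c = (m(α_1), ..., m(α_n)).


c = [7, 2, 1, 12, 2]

Message polynomial: m(x) = 12 + 7·x + 7·x^2 (mod 13).
For each evaluation point α_i, compute m(α_i) mod 13:
  α_1 = 6: Horner steps 7 → 10 → 7, so m(6) = 7.
  α_2 = 10: Horner steps 7 → 12 → 2, so m(10) = 2.
  α_3 = 7: Horner steps 7 → 4 → 1, so m(7) = 1.
  α_4 = 12: Horner steps 7 → 0 → 12, so m(12) = 12.
  α_5 = 2: Horner steps 7 → 8 → 2, so m(2) = 2.
Codeword c = [7, 2, 1, 12, 2] ∈ F_13^5.


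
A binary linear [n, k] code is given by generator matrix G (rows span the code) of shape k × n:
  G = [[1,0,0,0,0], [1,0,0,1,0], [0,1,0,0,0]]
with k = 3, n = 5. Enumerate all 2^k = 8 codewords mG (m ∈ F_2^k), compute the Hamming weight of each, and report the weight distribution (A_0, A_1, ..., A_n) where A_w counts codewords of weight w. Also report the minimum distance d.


Weight distribution: A_0 = 1, A_1 = 3, A_2 = 3, A_3 = 1. Minimum distance d = 1.

Enumerate all 2^3 = 8 messages m ∈ F_2^3.
For each, compute codeword c = mG in F_2^5, then tally its weight.
  m = 000 → c = 00000, weight = 0.
  m = 100 → c = 10000, weight = 1.
  m = 010 → c = 10010, weight = 2.
  m = 110 → c = 00010, weight = 1.
  m = 001 → c = 01000, weight = 1.
  m = 101 → c = 11000, weight = 2.
  m = 011 → c = 11010, weight = 3.
  m = 111 → c = 01010, weight = 2.
Tally weights:
  weight 0: 1 codewords.
  weight 1: 3 codewords.
  weight 2: 3 codewords.
  weight 3: 1 codewords.
Minimum distance d = smallest w > 0 with A_w > 0 = 1.
Sanity: Σ A_w = 8 = 2^3 = 8 ✓.


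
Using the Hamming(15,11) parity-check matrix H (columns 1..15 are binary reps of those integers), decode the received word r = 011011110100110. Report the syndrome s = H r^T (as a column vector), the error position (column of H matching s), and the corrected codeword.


s = (0, 1, 0, 0)^T, error position = 4, corrected codeword c = 011111110100110

Compute s = H r^T mod 2 one row at a time:
  s_1 = 1 + 0 + 1 + 0 + 0 + 1 + 1 + 0 = 4 ≡ 0 (mod 2).
  s_2 = 0 + 1 + 1 + 1 + 0 + 1 + 1 + 0 = 5 ≡ 1 (mod 2).
  s_3 = 1 + 1 + 1 + 1 + 1 + 0 + 1 + 0 = 6 ≡ 0 (mod 2).
  s_4 = 0 + 1 + 1 + 1 + 0 + 0 + 1 + 0 = 4 ≡ 0 (mod 2).
s = (0, 1, 0, 0)^T — this equals column 4 of H (binary 0100), so error is at position 4.
Correct: flip bit 4 of r = 011011110100110 to get c = 011111110100110.


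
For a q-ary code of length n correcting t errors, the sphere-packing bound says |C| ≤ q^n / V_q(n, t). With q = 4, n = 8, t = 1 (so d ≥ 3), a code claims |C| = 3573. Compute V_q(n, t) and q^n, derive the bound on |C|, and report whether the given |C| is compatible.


V_q(n, t) = 25, q^n = 65536, Hamming bound = 2621, |C| = 3573 > bound (violated).

Step 1: Compute V_q(n, t) = Σ_{j=0}^1 C(n, j) (q−1)^j.
  j = 0: C(8,0)·(3)^0 = 1·1 = 1.
  j = 1: C(8,1)·(3)^1 = 8·3 = 24.
  V_q(n, t) = 1 + 24 = 25.
Step 2: q^n = 4^8 = 65536.
Step 3: Hamming bound ⌊q^n / V_q(n,t)⌋ = ⌊65536/25⌋ = 2621.
Step 4: Compare |C| = 3573 to 2621: violated.
The claimed |C| lies above the Hamming bound, so no 4-ary code of length 8 with d ≥ 3 can have 3573 codewords.


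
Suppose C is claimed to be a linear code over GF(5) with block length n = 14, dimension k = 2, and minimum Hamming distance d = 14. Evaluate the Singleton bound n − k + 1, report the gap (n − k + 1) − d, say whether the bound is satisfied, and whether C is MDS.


Singleton RHS = n − k + 1 = 13, slack = -1, bound violated (no such code; not MDS).

Singleton bound: d ≤ n − k + 1.
Here n = 14, k = 2, so n − k + 1 = 13.
Given d = 14, check d ≤ 13: NO.
Slack = (n − k + 1) − d = -1.
The slack is negative: d = 14 exceeds n − k + 1 = 13 by 1, so the Singleton bound is violated and no linear [14, 2, 14]_5 code can exist. In particular it is not MDS (MDS requires d = n − k + 1 exactly).
Description: the claimed parameters are [14, 2, 14]_5; such a code would be impossible (violates the Singleton bound).


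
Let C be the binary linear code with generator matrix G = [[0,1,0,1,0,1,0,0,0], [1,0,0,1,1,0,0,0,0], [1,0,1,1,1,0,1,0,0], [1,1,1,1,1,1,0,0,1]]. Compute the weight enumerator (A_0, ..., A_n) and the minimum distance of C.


Weight distribution: A_0 = 1, A_2 = 1, A_3 = 4, A_4 = 5, A_5 = 2, A_6 = 1, A_7 = 2. Minimum distance d = 2.

Enumerate all 2^4 = 16 messages m ∈ F_2^4.
For each, compute codeword c = mG in F_2^9, then tally its weight.
  m = 0000 → c = 000000000, weight = 0.
  m = 1000 → c = 010101000, weight = 3.
  m = 0100 → c = 100110000, weight = 3.
  m = 1100 → c = 110011000, weight = 4.
  m = 0010 → c = 101110100, weight = 5.
  m = 1010 → c = 111011100, weight = 6.
  m = 0110 → c = 001000100, weight = 2.
  m = 1110 → c = 011101100, weight = 5.
  m = 0001 → c = 111111001, weight = 7.
  m = 1001 → c = 101010001, weight = 4.
  m = 0101 → c = 011001001, weight = 4.
  m = 1101 → c = 001100001, weight = 3.
  m = 0011 → c = 010001101, weight = 4.
  m = 1011 → c = 000100101, weight = 3.
  m = 0111 → c = 110111101, weight = 7.
  m = 1111 → c = 100010101, weight = 4.
Tally weights:
  weight 0: 1 codewords.
  weight 2: 1 codewords.
  weight 3: 4 codewords.
  weight 4: 5 codewords.
  weight 5: 2 codewords.
  weight 6: 1 codewords.
  weight 7: 2 codewords.
Minimum distance d = smallest w > 0 with A_w > 0 = 2.
Sanity: Σ A_w = 16 = 2^4 = 16 ✓.


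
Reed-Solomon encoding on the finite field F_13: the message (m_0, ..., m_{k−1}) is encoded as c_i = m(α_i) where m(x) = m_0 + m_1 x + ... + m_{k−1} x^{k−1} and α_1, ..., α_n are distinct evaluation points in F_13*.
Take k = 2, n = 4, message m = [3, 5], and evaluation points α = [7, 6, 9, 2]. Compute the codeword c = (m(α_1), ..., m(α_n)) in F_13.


c = [12, 7, 9, 0]

Message polynomial: m(x) = 3 + 5·x (mod 13).
For each evaluation point α_i, compute m(α_i) mod 13:
  α_1 = 7: Horner steps 5 → 12, so m(7) = 12.
  α_2 = 6: Horner steps 5 → 7, so m(6) = 7.
  α_3 = 9: Horner steps 5 → 9, so m(9) = 9.
  α_4 = 2: Horner steps 5 → 0, so m(2) = 0.
Codeword c = [12, 7, 9, 0] ∈ F_13^4.


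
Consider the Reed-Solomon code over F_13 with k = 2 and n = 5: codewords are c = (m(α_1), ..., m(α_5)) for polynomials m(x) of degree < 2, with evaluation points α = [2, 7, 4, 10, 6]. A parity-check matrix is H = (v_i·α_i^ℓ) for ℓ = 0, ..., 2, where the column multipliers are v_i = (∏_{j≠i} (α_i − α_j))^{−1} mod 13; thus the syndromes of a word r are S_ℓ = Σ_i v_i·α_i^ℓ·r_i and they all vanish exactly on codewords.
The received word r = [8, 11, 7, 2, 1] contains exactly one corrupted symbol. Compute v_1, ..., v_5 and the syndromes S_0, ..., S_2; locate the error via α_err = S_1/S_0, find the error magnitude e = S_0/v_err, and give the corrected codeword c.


S = (1, 2, 4), error at position 1, error magnitude e = 8, c = [0, 11, 7, 2, 1].

Step 1: column multipliers v_i = (∏_{j≠i}(α_i − α_j))^{−1} mod 13.
  i = 1 (α = 2): (2−7)(2−4)(2−10)(2−6) = (−5)·(−2)·(−8)·(−4) = 320 ≡ 8, so v_1 = 8^{−1} = 5 (mod 13).
  i = 2 (α = 7): (7−2)(7−4)(7−10)(7−6) = 5·3·(−3)·1 = −45 ≡ 7, so v_2 = 7^{−1} = 2 (mod 13).
  i = 3 (α = 4): (4−2)(4−7)(4−10)(4−6) = 2·(−3)·(−6)·(−2) = −72 ≡ 6, so v_3 = 6^{−1} = 11 (mod 13).
  i = 4 (α = 10): (10−2)(10−7)(10−4)(10−6) = 8·3·6·4 = 576 ≡ 4, so v_4 = 4^{−1} = 10 (mod 13).
  i = 5 (α = 6): (6−2)(6−7)(6−4)(6−10) = 4·(−1)·2·(−4) = 32 ≡ 6, so v_5 = 6^{−1} = 11 (mod 13).
  v = [5, 2, 11, 10, 11].
Step 2: syndromes of r = [8, 11, 7, 2, 1] (all sums mod 13).
  S_0 = Σ v_i r_i = 5·8 + 2·11 + 11·7 + 10·2 + 11·1 = 170 ≡ 1.
  S_1 = Σ v_i α_i r_i = 5·2·8 + 2·7·11 + 11·4·7 + 10·10·2 + 11·6·1 = 808 ≡ 2.
  α_i^2 mod 13 = [4, 10, 3, 9, 10].
  S_2 = Σ v_i α_i^2 r_i = 5·4·8 + 2·10·11 + 11·3·7 + 10·9·2 + 11·10·1 = 901 ≡ 4.
  S = (1, 2, 4) ≠ 0, so r is not a codeword (an error is present).
Step 3: locate the error. For a single error e at position i, S_ℓ = v_i·e·α_i^ℓ, so α_err = S_1/S_0.
  S_0^{−1} = 1^{−1} = 1 (mod 13), so α_err = 2·1 = 2 ≡ 2 = α_1. Error position i = 1.
  Consistency check: S_2/S_1 = 4·7 = 28 ≡ 2 = α_err ✓ (single-error assumption holds).
Step 4: error magnitude e = S_0/v_1 = S_0·∏_{j≠1}(α_1 − α_j) = 1·8 = 8 ≡ 8 (mod 13).
Step 5: correct position 1: c_1 = r_1 − e = 8 − 8 ≡ 0 (mod 13). Hence c = [0, 11, 7, 2, 1].
  Check: interpolating c through the α_i gives m(x) = 6 + 10·x (degree < 2) with m(α_i) = c_i for every i, so c is indeed a codeword.


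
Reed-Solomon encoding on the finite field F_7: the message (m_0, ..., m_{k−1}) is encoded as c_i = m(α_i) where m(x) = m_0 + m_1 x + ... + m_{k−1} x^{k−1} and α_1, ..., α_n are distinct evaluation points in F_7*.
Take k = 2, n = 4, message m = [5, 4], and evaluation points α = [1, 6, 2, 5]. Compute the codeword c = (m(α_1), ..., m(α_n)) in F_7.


c = [2, 1, 6, 4]

Message polynomial: m(x) = 5 + 4·x (mod 7).
For each evaluation point α_i, compute m(α_i) mod 7:
  α_1 = 1: Horner steps 4 → 2, so m(1) = 2.
  α_2 = 6: Horner steps 4 → 1, so m(6) = 1.
  α_3 = 2: Horner steps 4 → 6, so m(2) = 6.
  α_4 = 5: Horner steps 4 → 4, so m(5) = 4.
Codeword c = [2, 1, 6, 4] ∈ F_7^4.


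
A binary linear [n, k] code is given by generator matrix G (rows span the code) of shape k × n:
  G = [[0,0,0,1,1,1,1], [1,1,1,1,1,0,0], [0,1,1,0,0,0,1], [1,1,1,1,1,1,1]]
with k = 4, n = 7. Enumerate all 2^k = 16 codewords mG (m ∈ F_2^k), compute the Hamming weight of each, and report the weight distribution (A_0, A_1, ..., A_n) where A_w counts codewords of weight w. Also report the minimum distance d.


Weight distribution: A_0 = 1, A_2 = 4, A_3 = 3, A_4 = 3, A_5 = 4, A_7 = 1. Minimum distance d = 2.

Enumerate all 2^4 = 16 messages m ∈ F_2^4.
For each, compute codeword c = mG in F_2^7, then tally its weight.
  m = 0000 → c = 0000000, weight = 0.
  m = 1000 → c = 0001111, weight = 4.
  m = 0100 → c = 1111100, weight = 5.
  m = 1100 → c = 1110011, weight = 5.
  m = 0010 → c = 0110001, weight = 3.
  m = 1010 → c = 0111110, weight = 5.
  m = 0110 → c = 1001101, weight = 4.
  m = 1110 → c = 1000010, weight = 2.
  m = 0001 → c = 1111111, weight = 7.
  m = 1001 → c = 1110000, weight = 3.
  m = 0101 → c = 0000011, weight = 2.
  m = 1101 → c = 0001100, weight = 2.
  m = 0011 → c = 1001110, weight = 4.
  m = 1011 → c = 1000001, weight = 2.
  m = 0111 → c = 0110010, weight = 3.
  m = 1111 → c = 0111101, weight = 5.
Tally weights:
  weight 0: 1 codewords.
  weight 2: 4 codewords.
  weight 3: 3 codewords.
  weight 4: 3 codewords.
  weight 5: 4 codewords.
  weight 7: 1 codewords.
Minimum distance d = smallest w > 0 with A_w > 0 = 2.
Sanity: Σ A_w = 16 = 2^4 = 16 ✓.


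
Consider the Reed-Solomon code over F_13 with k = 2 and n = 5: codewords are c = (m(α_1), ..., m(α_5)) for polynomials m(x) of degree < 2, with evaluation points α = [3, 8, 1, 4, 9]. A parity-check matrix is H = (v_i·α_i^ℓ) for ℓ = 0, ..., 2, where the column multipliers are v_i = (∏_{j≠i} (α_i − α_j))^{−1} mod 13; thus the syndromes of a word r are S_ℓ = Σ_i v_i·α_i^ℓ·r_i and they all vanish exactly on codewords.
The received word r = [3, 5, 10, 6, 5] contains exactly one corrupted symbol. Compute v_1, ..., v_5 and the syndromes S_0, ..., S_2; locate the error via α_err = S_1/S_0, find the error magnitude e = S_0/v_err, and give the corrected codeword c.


S = (6, 2, 5), error at position 5, error magnitude e = 10, c = [3, 5, 10, 6, 8].

Step 1: column multipliers v_i = (∏_{j≠i}(α_i − α_j))^{−1} mod 13.
  i = 1 (α = 3): (3−8)(3−1)(3−4)(3−9) = (−5)·2·(−1)·(−6) = −60 ≡ 5, so v_1 = 5^{−1} = 8 (mod 13).
  i = 2 (α = 8): (8−3)(8−1)(8−4)(8−9) = 5·7·4·(−1) = −140 ≡ 3, so v_2 = 3^{−1} = 9 (mod 13).
  i = 3 (α = 1): (1−3)(1−8)(1−4)(1−9) = (−2)·(−7)·(−3)·(−8) = 336 ≡ 11, so v_3 = 11^{−1} = 6 (mod 13).
  i = 4 (α = 4): (4−3)(4−8)(4−1)(4−9) = 1·(−4)·3·(−5) = 60 ≡ 8, so v_4 = 8^{−1} = 5 (mod 13).
  i = 5 (α = 9): (9−3)(9−8)(9−1)(9−4) = 6·1·8·5 = 240 ≡ 6, so v_5 = 6^{−1} = 11 (mod 13).
  v = [8, 9, 6, 5, 11].
Step 2: syndromes of r = [3, 5, 10, 6, 5] (all sums mod 13).
  S_0 = Σ v_i r_i = 8·3 + 9·5 + 6·10 + 5·6 + 11·5 = 214 ≡ 6.
  S_1 = Σ v_i α_i r_i = 8·3·3 + 9·8·5 + 6·1·10 + 5·4·6 + 11·9·5 = 1107 ≡ 2.
  α_i^2 mod 13 = [9, 12, 1, 3, 3].
  S_2 = Σ v_i α_i^2 r_i = 8·9·3 + 9·12·5 + 6·1·10 + 5·3·6 + 11·3·5 = 1071 ≡ 5.
  S = (6, 2, 5) ≠ 0, so r is not a codeword (an error is present).
Step 3: locate the error. For a single error e at position i, S_ℓ = v_i·e·α_i^ℓ, so α_err = S_1/S_0.
  S_0^{−1} = 6^{−1} = 11 (mod 13), so α_err = 2·11 = 22 ≡ 9 = α_5. Error position i = 5.
  Consistency check: S_2/S_1 = 5·7 = 35 ≡ 9 = α_err ✓ (single-error assumption holds).
Step 4: error magnitude e = S_0/v_5 = S_0·∏_{j≠5}(α_5 − α_j) = 6·6 = 36 ≡ 10 (mod 13).
Step 5: correct position 5: c_5 = r_5 − e = 5 − 10 ≡ 8 (mod 13). Hence c = [3, 5, 10, 6, 8].
  Check: interpolating c through the α_i gives m(x) = 7 + 3·x (degree < 2) with m(α_i) = c_i for every i, so c is indeed a codeword.


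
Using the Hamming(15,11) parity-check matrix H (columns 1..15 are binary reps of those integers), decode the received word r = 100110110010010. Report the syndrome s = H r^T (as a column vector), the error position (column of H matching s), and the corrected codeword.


s = (1, 0, 1, 0)^T, error position = 10, corrected codeword c = 100110110110010

Compute s = H r^T mod 2 one row at a time:
  s_1 = 1 + 0 + 0 + 1 + 0 + 0 + 1 + 0 = 3 ≡ 1 (mod 2).
  s_2 = 1 + 1 + 0 + 1 + 0 + 0 + 1 + 0 = 4 ≡ 0 (mod 2).
  s_3 = 0 + 0 + 0 + 1 + 0 + 1 + 1 + 0 = 3 ≡ 1 (mod 2).
  s_4 = 1 + 0 + 1 + 1 + 0 + 1 + 0 + 0 = 4 ≡ 0 (mod 2).
s = (1, 0, 1, 0)^T — this equals column 10 of H (binary 1010), so error is at position 10.
Correct: flip bit 10 of r = 100110110010010 to get c = 100110110110010.


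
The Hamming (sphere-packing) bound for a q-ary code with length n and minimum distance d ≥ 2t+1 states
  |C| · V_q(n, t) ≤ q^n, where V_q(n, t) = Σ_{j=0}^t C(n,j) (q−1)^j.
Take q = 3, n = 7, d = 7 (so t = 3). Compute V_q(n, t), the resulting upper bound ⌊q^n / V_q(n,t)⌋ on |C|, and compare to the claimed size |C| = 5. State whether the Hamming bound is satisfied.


V_q(n, t) = 379, q^n = 2187, Hamming bound = 5, |C| = 5 ≤ bound (satisfied).

Step 1: Compute V_q(n, t) = Σ_{j=0}^3 C(n, j) (q−1)^j.
  j = 0: C(7,0)·(2)^0 = 1·1 = 1.
  j = 1: C(7,1)·(2)^1 = 7·2 = 14.
  j = 2: C(7,2)·(2)^2 = 21·4 = 84.
  j = 3: C(7,3)·(2)^3 = 35·8 = 280.
  V_q(n, t) = 1 + 14 + 84 + 280 = 379.
Step 2: q^n = 3^7 = 2187.
Step 3: Hamming bound ⌊q^n / V_q(n,t)⌋ = ⌊2187/379⌋ = 5.
Step 4: Compare |C| = 5 to 5: satisfied.
The claimed |C| lies at the Hamming bound (tight).


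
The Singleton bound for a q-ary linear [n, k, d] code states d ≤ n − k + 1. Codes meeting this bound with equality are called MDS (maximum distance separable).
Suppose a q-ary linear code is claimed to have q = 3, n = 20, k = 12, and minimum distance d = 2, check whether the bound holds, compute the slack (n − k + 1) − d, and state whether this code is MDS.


Singleton RHS = n − k + 1 = 9, slack = 7, bound satisfied, not MDS.

Singleton bound: d ≤ n − k + 1.
Here n = 20, k = 12, so n − k + 1 = 9.
Given d = 2, check d ≤ 9: YES.
Slack = (n − k + 1) − d = 7.
The code is NOT MDS (slack = 7 > 0).
Description: the claimed parameters are [20, 12, 2]_3; such a code would be non-MDS.
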